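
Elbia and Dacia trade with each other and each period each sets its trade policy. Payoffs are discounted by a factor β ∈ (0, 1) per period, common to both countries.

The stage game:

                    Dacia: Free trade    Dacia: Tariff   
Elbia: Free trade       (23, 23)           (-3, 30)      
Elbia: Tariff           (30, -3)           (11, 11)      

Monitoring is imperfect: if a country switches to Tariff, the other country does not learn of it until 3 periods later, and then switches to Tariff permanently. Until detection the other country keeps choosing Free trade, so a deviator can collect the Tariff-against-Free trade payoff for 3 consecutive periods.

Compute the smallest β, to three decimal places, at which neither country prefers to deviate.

0.717

The best deviation is to choose Tariff for all 3 undetected periods, earning 30 each, then 11 forever once detected.
Deviation value: 30(1−β^3)/(1−β) + 11β^3/(1−β); cooperation value: 23/(1−β).
IC: 23 ≥ 30(1−β^3) + 11β^3 = 30 − 19β^3.
So β^3 ≥ 7/19, giving β ≥ (7/19)^(1/3) ≈ 0.717.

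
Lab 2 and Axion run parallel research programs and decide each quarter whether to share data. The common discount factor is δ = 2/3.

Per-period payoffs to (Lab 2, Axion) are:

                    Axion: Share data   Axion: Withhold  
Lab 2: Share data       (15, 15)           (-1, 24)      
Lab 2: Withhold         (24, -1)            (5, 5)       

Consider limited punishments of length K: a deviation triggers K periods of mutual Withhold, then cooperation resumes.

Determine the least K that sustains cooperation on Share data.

Need Σ_{k=1}^{K} δ^k ≥ (24−15)/(15−5) = 0.9000 at δ = 2/3.
At K = 1 the sum is 0.6667 < 0.9000; at K = 2 it is 1.1111 ≥ 0.9000.
So the minimum punishment length is K = 2.

2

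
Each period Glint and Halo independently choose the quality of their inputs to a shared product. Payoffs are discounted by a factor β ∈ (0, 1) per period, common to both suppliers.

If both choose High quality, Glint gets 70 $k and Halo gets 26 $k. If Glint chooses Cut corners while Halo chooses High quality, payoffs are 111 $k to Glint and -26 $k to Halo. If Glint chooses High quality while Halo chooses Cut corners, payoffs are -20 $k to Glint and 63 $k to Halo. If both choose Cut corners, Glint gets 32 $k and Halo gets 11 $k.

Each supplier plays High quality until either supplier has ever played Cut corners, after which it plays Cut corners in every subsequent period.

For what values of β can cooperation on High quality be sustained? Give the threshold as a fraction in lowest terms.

37/52

Glint's threshold: (111−70)/(111−32) = 41/79.
Halo's threshold: (63−26)/(63−11) = 37/52.
41/79 < 37/52, so Halo binds and β* = 37/52.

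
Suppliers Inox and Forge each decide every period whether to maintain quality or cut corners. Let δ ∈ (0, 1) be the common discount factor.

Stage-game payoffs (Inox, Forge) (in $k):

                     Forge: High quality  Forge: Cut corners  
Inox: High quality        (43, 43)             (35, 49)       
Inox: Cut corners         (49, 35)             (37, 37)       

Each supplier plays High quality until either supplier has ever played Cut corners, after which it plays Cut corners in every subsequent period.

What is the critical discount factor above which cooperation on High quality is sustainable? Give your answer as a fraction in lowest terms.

1/2

43/(1−δ) ≥ 49 + 37δ/(1−δ)
43 ≥ 49 − 12δ
δ ≥ 6/12 = 1/2.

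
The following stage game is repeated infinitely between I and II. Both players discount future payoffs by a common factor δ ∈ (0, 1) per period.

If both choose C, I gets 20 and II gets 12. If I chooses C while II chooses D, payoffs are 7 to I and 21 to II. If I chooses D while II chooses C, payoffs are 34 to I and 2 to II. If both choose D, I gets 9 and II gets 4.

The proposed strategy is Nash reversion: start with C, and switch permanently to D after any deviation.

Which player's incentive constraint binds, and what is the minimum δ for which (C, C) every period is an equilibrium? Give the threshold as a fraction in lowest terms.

I; δ ≥ 14/25

I: cooperation gives 20 each period; deviation gives 34 once then 9 forever.
  20/(1−δ) ≥ 34 + 9δ/(1−δ) ⇒ δ ≥ 14/25.
II: cooperation gives 12 each period; deviation gives 21 once then 4 forever.
  δ ≥ 9/17.
Both must hold, so the binding constraint is I's: δ ≥ 14/25.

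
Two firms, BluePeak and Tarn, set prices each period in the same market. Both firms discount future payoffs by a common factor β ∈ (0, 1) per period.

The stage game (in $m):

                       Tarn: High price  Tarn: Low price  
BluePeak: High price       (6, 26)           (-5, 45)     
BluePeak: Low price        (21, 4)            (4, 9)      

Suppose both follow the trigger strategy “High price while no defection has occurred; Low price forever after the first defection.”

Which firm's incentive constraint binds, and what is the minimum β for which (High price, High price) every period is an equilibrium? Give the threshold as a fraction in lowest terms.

For BluePeak: deviation gain 21−6 = 15, per-period punishment loss 6−4 = 2. IC gives β ≥ 15/17.
For Tarn: gain 19, loss 17 per period, so β ≥ 19/36.
The tighter constraint is BluePeak's, so cooperation needs β ≥ 15/17.

BluePeak; β ≥ 15/17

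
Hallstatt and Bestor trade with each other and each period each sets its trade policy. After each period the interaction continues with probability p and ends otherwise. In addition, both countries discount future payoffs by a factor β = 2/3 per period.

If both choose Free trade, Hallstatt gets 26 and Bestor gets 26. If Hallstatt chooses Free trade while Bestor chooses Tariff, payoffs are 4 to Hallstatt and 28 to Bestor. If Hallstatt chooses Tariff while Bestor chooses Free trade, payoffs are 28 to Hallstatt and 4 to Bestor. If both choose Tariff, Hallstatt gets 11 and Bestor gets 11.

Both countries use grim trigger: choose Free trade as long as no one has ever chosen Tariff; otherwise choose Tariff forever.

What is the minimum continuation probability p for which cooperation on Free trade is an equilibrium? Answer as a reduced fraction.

Expected continuation weight on next period's payoff is β·p = 2/3·p, which plays the role of the discount factor.
Cooperation requires 2/3·p ≥ (28−26)/(28−11) = 2/17, hence p ≥ 3/17.

3/17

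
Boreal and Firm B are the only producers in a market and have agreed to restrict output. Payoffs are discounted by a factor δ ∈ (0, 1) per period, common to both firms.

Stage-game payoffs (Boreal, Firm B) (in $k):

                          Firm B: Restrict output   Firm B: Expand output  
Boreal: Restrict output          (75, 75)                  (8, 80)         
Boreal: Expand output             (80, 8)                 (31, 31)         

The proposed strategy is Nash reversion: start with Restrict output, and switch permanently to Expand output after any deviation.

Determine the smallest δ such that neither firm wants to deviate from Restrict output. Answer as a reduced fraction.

Cooperation forever yields 75 each period: 75/(1−δ).
Deviating yields 80 once, then 31 forever: 80 + 31δ/(1−δ).
No profitable deviation requires 75/(1−δ) ≥ 80 + 31δ/(1−δ).
Multiplying by (1−δ): 75 ≥ 80(1−δ) + 31δ = 80 − 49δ.
So 49δ ≥ 5, i.e. δ ≥ 5/49.

5/49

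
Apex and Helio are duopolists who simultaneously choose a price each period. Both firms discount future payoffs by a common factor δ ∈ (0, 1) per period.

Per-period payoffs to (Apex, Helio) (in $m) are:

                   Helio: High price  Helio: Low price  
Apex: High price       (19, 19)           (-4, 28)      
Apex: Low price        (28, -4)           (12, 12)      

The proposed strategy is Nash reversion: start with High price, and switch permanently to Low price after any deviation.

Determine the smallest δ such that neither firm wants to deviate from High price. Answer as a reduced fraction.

9/16

19/(1−δ) ≥ 28 + 12δ/(1−δ)
19 ≥ 28 − 16δ
δ ≥ 9/16.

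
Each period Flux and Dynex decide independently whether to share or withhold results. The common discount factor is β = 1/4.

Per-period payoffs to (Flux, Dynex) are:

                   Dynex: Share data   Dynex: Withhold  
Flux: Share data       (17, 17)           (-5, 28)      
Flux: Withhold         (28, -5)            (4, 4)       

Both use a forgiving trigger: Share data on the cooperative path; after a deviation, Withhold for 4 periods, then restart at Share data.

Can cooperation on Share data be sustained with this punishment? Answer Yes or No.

No

IC: β+…+β^4 ≥ (28−17)/(17−4) = 11/13.
At β = 1/4: partial sum = 0.3320 < 0.8462. Cooperation not sustainable.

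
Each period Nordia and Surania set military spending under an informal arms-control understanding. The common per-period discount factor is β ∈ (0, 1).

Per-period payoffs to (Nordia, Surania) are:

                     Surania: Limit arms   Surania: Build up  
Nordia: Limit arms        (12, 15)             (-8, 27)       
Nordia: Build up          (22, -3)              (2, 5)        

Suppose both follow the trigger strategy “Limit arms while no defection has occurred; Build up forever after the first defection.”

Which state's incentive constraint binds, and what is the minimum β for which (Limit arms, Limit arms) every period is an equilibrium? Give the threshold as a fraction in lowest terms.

For Nordia: deviation gain 22−12 = 10, per-period punishment loss 12−2 = 10. IC gives β ≥ 10/20 = 1/2.
For Surania: gain 12, loss 10 per period, so β ≥ 12/22 = 6/11.
The tighter constraint is Surania's, so cooperation needs β ≥ 6/11.

Surania; β ≥ 6/11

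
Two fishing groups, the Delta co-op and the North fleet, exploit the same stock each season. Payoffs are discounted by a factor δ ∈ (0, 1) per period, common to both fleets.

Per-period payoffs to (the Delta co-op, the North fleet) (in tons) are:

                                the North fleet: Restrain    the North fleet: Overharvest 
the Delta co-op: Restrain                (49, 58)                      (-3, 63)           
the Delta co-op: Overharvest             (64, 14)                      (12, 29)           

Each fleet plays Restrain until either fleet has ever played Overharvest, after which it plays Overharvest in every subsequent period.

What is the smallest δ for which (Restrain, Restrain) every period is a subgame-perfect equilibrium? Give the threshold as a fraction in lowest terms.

15/52

the Delta co-op's threshold: (64−49)/(64−12) = 15/52.
the North fleet's threshold: (63−58)/(63−29) = 5/34.
15/52 > 5/34, so the Delta co-op binds and δ* = 15/52.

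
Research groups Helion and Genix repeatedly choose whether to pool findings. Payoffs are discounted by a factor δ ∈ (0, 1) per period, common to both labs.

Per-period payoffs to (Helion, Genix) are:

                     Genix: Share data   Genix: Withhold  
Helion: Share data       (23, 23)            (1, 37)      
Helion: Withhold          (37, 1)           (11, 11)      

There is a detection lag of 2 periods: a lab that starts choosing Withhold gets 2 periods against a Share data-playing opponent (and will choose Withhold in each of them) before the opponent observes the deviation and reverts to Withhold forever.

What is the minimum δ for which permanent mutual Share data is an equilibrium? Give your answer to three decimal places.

0.734

The best deviation is to choose Withhold for all 2 undetected periods, earning 37 each, then 11 forever once detected.
Deviation value: 37(1−δ^2)/(1−δ) + 11δ^2/(1−δ); cooperation value: 23/(1−δ).
IC: 23 ≥ 37(1−δ^2) + 11δ^2 = 37 − 26δ^2.
So δ^2 ≥ 14/26 = 7/13, giving δ ≥ (7/13)^(1/2) ≈ 0.734.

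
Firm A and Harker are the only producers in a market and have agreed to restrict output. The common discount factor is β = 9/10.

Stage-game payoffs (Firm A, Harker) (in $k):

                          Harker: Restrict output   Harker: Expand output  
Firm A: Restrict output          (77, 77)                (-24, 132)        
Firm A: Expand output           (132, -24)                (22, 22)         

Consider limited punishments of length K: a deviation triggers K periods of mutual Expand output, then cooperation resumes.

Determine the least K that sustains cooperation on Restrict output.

No profitable deviation requires (77−22)(β+…+β^K) ≥ 132−77, i.e. β+…+β^K ≥ 1 ≈ 1.0000.
With β = 9/10, the partial sums are K=1: 0.9000, K=2: 1.7100.
K = 2 is the first length at which the sum reaches 1.0000.

2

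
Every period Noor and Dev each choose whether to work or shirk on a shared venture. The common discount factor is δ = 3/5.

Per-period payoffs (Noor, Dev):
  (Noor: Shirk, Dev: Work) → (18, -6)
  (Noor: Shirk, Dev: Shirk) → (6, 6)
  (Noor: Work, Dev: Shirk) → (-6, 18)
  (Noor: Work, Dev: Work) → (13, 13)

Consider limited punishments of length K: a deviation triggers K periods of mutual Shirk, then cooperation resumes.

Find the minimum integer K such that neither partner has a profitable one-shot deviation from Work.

Need Σ_{k=1}^{K} δ^k ≥ (18−13)/(13−6) = 0.7143 at δ = 3/5.
At K = 1 the sum is 0.6000 < 0.7143; at K = 2 it is 0.9600 ≥ 0.7143.
So the minimum punishment length is K = 2.

2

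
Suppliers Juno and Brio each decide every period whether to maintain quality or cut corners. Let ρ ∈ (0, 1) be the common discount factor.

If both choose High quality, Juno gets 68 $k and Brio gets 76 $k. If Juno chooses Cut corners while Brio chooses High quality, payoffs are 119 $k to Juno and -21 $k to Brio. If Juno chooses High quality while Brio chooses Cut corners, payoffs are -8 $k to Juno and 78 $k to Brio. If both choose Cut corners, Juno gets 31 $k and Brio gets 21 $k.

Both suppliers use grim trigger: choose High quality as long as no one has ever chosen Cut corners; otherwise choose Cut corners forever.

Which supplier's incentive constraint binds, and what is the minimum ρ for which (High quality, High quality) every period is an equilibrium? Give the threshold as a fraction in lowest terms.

Juno; ρ ≥ 51/88

Juno's threshold: (119−68)/(119−31) = 51/88.
Brio's threshold: (78−76)/(78−21) = 2/57.
51/88 > 2/57, so Juno binds and ρ* = 51/88.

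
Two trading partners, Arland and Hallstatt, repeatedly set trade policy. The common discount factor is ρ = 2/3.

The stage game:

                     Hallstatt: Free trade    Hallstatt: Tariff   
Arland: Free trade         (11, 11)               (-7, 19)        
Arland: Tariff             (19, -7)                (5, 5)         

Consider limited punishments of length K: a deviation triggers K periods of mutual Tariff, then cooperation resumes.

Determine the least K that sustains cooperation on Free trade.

3

IC: ρ(1−ρ^K)/(1−ρ) ≥ (19−11)/(11−5) = 4/3.
With ρ = 2/3: need 1 − ρ^K ≥ 4/3·(1−2/3)/(2/3), i.e. ρ^K ≤ 0.3333.
Since (2/3)^2 = 0.4444 and (2/3)^3 = 0.2963, the smallest such K is 3.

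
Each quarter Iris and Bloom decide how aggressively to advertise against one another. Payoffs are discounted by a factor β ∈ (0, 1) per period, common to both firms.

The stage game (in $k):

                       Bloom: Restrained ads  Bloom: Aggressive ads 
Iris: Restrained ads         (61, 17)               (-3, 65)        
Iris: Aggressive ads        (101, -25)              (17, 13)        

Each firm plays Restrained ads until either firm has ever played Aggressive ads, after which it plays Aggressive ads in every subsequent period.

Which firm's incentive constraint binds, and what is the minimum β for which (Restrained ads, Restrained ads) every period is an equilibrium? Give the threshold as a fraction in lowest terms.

Bloom; β ≥ 12/13

Iris: cooperation gives 61 each period; deviation gives 101 once then 17 forever.
  61/(1−β) ≥ 101 + 17β/(1−β) ⇒ β ≥ 40/84 = 10/21.
Bloom: cooperation gives 17 each period; deviation gives 65 once then 13 forever.
  β ≥ 48/52 = 12/13.
Both must hold, so the binding constraint is Bloom's: β ≥ 12/13.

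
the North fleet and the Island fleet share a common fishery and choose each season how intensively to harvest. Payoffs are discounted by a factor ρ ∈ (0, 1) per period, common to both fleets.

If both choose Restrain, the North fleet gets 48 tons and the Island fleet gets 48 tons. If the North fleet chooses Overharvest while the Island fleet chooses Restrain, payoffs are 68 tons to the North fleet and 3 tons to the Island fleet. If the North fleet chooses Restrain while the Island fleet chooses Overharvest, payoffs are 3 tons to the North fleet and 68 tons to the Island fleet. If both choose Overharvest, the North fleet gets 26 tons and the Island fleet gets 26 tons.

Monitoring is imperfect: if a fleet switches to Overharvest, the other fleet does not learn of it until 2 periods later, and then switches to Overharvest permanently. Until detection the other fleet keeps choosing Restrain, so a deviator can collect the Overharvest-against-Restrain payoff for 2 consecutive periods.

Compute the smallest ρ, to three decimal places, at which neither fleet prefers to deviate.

0.690

A deviator earns 68 for 2 periods, then 26 forever; cooperating earns 48 forever. Multiplying the IC by (1−ρ):
48 ≥ 68(1−ρ^2) + 26ρ^2, so 42·ρ^2 ≥ 20 and ρ^2 ≥ 10/21.
ρ ≥ (10/21)^(1/2) ≈ 0.690.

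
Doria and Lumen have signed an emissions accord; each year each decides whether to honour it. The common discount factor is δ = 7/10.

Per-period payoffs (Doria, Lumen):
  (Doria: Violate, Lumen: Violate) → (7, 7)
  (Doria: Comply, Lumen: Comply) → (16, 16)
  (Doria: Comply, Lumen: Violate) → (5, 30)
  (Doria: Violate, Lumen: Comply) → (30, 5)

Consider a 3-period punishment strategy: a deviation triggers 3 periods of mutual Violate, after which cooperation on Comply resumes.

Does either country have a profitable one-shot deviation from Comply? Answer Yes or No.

Yes

IC: δ+…+δ^3 ≥ (30−16)/(16−7) = 14/9.
At δ = 7/10: partial sum = 1.5330 < 1.5556. Cooperation not sustainable.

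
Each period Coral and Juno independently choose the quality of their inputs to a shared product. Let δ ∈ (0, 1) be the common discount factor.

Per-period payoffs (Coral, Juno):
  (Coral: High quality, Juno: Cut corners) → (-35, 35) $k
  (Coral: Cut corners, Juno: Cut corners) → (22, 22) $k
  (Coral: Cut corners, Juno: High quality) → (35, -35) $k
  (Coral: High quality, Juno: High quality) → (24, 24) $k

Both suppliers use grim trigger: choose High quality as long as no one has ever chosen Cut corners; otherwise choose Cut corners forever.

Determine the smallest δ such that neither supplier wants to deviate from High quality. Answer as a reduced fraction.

11/13

Under grim trigger the critical discount factor is (T−C)/(T−P) with T = 35, C = 24, P = 22.
δ* = (35−24)/(35−22) = 11/13.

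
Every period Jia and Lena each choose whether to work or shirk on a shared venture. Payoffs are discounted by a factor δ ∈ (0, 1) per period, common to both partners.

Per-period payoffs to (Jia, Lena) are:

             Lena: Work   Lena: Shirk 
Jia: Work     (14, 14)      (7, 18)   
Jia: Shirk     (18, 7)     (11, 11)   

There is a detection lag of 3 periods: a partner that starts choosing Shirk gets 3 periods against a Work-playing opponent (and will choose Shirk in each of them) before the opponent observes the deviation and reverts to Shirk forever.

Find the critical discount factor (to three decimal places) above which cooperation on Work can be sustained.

Deviating for the 3 undetected periods gains 18−14 = 4 per period over cooperation, then loses 14−11 = 3 per period forever once punishment starts.
Gain: 4(1 + δ + … + δ^2); loss: 3·δ^3/(1−δ).
No profitable deviation ⇔ 4(1−δ^3) ≤ 3·δ^3, i.e. δ^3 ≥ 4/(4+3) = 4/7.
Hence δ ≥ (4/7)^(1/3) ≈ 0.830.

0.830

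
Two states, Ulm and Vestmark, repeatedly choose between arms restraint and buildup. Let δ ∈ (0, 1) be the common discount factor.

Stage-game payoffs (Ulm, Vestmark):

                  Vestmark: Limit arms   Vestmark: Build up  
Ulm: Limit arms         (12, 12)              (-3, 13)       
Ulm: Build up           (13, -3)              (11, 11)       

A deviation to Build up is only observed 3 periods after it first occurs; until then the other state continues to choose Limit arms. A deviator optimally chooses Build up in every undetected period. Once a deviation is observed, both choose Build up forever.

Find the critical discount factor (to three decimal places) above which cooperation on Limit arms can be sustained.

0.794

Deviating for the 3 undetected periods gains 13−12 = 1 per period over cooperation, then loses 12−11 = 1 per period forever once punishment starts.
Gain: 1(1 + δ + … + δ^2); loss: 1·δ^3/(1−δ).
No profitable deviation ⇔ 1(1−δ^3) ≤ 1·δ^3, i.e. δ^3 ≥ 1/(1+1) = 1/2.
Hence δ ≥ (1/2)^(1/3) ≈ 0.794.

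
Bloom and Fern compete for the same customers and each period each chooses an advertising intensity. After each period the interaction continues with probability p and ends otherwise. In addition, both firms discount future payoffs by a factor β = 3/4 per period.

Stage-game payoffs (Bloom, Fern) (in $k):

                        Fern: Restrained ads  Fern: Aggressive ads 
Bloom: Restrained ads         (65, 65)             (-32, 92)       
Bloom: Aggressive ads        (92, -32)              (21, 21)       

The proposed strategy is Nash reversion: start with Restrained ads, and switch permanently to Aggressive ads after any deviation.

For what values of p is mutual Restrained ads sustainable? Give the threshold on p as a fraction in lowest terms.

36/71

With continuation probability p and discount β, the effective per-period discount factor is βp.
Grim-trigger IC: βp ≥ (92−65)/(92−21) = 27/71.
So p ≥ (27/71)/(3/4) = 36/71.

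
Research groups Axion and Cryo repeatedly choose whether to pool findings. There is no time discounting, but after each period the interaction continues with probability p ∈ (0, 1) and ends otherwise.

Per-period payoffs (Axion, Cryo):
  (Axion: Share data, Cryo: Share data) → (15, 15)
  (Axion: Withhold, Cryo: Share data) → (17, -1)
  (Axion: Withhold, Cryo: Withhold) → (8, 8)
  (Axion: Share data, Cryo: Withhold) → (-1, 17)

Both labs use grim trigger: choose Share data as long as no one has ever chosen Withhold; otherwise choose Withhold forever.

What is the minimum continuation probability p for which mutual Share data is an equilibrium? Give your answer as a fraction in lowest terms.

2/9

Expected cooperation value is 15 + p·15 + p²·15 + … = 15/(1−p); deviation gives 17 + p·8/(1−p).
15 ≥ 17(1−p) + 8p ⇒ 9p ≥ 2 ⇒ p ≥ 2/9.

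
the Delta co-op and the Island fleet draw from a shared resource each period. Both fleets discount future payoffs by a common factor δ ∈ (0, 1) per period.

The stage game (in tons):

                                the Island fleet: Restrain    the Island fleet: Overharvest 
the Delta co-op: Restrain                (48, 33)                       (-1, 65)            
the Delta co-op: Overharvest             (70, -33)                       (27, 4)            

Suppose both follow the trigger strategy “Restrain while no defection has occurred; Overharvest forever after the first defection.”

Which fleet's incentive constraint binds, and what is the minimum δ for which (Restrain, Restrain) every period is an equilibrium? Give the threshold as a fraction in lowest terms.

the Delta co-op: cooperation gives 48 each period; deviation gives 70 once then 27 forever.
  48/(1−δ) ≥ 70 + 27δ/(1−δ) ⇒ δ ≥ 22/43.
the Island fleet: cooperation gives 33 each period; deviation gives 65 once then 4 forever.
  δ ≥ 32/61.
Both must hold, so the binding constraint is the Island fleet's: δ ≥ 32/61.

the Island fleet; δ ≥ 32/61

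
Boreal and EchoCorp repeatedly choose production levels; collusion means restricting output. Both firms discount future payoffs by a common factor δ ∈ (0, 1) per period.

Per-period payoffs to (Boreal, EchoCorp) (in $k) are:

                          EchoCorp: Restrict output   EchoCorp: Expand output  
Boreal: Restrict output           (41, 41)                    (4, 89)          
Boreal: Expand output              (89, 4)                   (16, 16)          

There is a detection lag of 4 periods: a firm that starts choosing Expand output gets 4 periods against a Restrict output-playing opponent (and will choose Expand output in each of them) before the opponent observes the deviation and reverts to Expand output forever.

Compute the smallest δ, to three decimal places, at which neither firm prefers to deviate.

0.900

The best deviation is to choose Expand output for all 4 undetected periods, earning 89 each, then 16 forever once detected.
Deviation value: 89(1−δ^4)/(1−δ) + 16δ^4/(1−δ); cooperation value: 41/(1−δ).
IC: 41 ≥ 89(1−δ^4) + 16δ^4 = 89 − 73δ^4.
So δ^4 ≥ 48/73, giving δ ≥ (48/73)^(1/4) ≈ 0.900.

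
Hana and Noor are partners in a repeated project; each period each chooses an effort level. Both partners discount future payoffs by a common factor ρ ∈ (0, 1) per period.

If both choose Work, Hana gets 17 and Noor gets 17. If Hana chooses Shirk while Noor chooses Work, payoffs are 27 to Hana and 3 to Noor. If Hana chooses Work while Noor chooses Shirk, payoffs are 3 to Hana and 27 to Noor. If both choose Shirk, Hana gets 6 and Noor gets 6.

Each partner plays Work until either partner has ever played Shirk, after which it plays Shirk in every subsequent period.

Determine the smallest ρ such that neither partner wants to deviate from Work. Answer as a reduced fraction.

Under grim trigger the critical discount factor is (T−C)/(T−P) with T = 27, C = 17, P = 6.
ρ* = (27−17)/(27−6) = 10/21.

10/21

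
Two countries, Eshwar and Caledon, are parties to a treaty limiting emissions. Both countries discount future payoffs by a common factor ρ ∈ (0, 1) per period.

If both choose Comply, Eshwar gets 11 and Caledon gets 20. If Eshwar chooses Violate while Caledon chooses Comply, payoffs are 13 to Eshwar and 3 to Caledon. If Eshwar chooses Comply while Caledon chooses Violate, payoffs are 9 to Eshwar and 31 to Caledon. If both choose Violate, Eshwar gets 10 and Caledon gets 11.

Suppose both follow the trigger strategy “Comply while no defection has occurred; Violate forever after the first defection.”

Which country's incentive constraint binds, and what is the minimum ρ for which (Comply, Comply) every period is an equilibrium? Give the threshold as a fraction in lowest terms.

Eshwar; ρ ≥ 2/3

Eshwar: cooperation gives 11 each period; deviation gives 13 once then 10 forever.
  11/(1−ρ) ≥ 13 + 10ρ/(1−ρ) ⇒ ρ ≥ 2/3.
Caledon: cooperation gives 20 each period; deviation gives 31 once then 11 forever.
  ρ ≥ 11/20.
Both must hold, so the binding constraint is Eshwar's: ρ ≥ 2/3.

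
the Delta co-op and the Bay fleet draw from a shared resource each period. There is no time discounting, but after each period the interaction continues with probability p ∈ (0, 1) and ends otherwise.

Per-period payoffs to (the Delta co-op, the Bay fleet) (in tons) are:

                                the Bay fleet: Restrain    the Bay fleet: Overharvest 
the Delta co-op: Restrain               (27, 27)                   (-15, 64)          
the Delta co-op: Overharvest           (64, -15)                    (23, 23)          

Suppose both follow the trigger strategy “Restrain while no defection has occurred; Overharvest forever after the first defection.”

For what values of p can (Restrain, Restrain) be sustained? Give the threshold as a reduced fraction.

37/41

With no time discounting, the continuation probability p plays the role of the discount factor.
Grim-trigger IC: 27/(1−p) ≥ 64 + 23p/(1−p) ⇒ p ≥ (64−27)/(64−23) = 37/41.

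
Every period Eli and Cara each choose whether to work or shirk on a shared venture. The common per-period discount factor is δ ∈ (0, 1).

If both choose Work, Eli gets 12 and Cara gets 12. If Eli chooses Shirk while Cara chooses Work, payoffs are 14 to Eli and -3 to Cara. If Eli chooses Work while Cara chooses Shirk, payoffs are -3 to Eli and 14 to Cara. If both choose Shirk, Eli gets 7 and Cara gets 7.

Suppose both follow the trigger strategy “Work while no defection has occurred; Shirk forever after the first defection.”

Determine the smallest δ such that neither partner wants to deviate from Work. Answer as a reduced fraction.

One-period gain from deviating is 14 − 12 = 2. The loss is 12 − 7 = 5 in every subsequent period, with present value 5·δ/(1−δ).
Deviation is unprofitable when 5·δ/(1−δ) ≥ 2, i.e. δ/(1−δ) ≥ 2/5.
Equivalently δ ≥ 2/(2+5) = 2/7.

2/7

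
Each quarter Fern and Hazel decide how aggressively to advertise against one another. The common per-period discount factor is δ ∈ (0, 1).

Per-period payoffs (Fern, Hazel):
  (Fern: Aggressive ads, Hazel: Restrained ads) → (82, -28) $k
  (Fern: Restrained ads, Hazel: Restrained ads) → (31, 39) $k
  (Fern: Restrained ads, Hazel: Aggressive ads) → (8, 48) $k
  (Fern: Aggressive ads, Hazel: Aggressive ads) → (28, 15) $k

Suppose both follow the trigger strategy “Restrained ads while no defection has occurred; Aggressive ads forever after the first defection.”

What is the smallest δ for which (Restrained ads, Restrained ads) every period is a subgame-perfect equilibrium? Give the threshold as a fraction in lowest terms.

17/18

For Fern: deviation gain 82−31 = 51, per-period punishment loss 31−28 = 3. IC gives δ ≥ 51/54 = 17/18.
For Hazel: gain 9, loss 24 per period, so δ ≥ 9/33 = 3/11.
The tighter constraint is Fern's, so cooperation needs δ ≥ 17/18.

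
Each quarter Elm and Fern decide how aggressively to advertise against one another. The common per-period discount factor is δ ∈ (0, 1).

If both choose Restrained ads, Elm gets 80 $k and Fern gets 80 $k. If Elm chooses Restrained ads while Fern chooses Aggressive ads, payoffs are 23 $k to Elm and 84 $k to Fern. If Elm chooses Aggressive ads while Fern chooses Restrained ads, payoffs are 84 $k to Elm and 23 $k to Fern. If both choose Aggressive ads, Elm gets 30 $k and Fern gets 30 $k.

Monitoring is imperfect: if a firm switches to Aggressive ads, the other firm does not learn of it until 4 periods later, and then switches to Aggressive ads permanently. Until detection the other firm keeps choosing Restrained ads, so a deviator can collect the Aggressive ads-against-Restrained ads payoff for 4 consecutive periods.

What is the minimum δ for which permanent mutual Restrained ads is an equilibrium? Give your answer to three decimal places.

0.522

A deviator earns 84 for 4 periods, then 30 forever; cooperating earns 80 forever. Multiplying the IC by (1−δ):
80 ≥ 84(1−δ^4) + 30δ^4, so 54·δ^4 ≥ 4 and δ^4 ≥ 2/27.
δ ≥ (2/27)^(1/4) ≈ 0.522.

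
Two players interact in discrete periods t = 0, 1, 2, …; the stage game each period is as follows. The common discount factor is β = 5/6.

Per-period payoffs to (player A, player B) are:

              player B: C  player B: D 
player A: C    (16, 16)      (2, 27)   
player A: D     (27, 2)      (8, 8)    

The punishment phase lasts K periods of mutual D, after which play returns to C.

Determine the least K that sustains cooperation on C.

2

No profitable deviation requires (16−8)(β+…+β^K) ≥ 27−16, i.e. β+…+β^K ≥ 11/8 ≈ 1.3750.
With β = 5/6, the partial sums are K=1: 0.8333, K=2: 1.5278.
K = 2 is the first length at which the sum reaches 1.3750.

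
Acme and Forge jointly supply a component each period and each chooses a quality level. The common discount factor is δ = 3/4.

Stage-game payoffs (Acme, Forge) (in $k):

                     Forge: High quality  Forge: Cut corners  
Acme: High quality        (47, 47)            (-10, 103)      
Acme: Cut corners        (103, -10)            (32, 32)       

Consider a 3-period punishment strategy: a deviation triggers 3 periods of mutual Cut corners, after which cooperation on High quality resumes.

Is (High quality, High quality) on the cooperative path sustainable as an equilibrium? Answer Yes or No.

A one-shot deviation gives 103 now, then 32 for 3 periods, then back to 47.
Gain from deviating: (103−47) today; loss: (47−32) in each of the next 3 periods.
No-deviation condition: (47−32)(δ+…+δ^3) ≥ 103−47, i.e. δ+…+δ^3 ≥ 56/15.
At δ = 3/4: δ+…+δ^3 = 1.7344 < 3.7333.
So cooperation is not sustainable.

No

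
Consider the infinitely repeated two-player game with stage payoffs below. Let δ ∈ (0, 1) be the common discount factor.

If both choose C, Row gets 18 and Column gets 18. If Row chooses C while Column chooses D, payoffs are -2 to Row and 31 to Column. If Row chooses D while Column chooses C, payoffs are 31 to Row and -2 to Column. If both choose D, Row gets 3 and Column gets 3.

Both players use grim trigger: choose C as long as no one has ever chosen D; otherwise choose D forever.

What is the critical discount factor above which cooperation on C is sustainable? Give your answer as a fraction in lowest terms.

18/(1−δ) ≥ 31 + 3δ/(1−δ)
18 ≥ 31 − 28δ
δ ≥ 13/28.

13/28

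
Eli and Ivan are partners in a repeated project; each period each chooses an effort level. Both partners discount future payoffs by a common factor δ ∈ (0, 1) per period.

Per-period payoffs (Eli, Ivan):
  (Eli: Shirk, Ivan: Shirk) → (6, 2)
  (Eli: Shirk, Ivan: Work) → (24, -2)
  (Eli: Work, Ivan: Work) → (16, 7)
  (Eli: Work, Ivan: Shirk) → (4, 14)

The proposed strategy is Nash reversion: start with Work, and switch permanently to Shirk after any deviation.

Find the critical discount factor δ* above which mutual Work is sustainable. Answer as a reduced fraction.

Eli's threshold: (24−16)/(24−6) = 4/9.
Ivan's threshold: (14−7)/(14−2) = 7/12.
4/9 < 7/12, so Ivan binds and δ* = 7/12.

7/12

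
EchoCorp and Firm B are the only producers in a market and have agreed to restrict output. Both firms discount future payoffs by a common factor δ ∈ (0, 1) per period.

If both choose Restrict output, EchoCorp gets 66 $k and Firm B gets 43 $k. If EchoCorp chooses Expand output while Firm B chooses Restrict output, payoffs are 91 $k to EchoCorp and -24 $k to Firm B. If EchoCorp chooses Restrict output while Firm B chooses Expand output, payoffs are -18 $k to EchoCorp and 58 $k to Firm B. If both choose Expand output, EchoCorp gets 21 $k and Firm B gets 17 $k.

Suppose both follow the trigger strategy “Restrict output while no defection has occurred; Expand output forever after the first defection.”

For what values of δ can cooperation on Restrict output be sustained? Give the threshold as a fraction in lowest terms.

15/41

For EchoCorp: deviation gain 91−66 = 25, per-period punishment loss 66−21 = 45. IC gives δ ≥ 25/70 = 5/14.
For Firm B: gain 15, loss 26 per period, so δ ≥ 15/41.
The tighter constraint is Firm B's, so cooperation needs δ ≥ 15/41.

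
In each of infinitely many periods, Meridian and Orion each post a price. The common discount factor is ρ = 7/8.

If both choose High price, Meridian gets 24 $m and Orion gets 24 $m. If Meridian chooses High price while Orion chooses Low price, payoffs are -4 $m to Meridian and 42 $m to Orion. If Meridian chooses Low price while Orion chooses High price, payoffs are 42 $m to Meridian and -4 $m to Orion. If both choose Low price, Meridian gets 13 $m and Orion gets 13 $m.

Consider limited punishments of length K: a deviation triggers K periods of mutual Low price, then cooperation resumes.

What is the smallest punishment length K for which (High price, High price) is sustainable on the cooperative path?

No profitable deviation requires (24−13)(ρ+…+ρ^K) ≥ 42−24, i.e. ρ+…+ρ^K ≥ 18/11 ≈ 1.6364.
With ρ = 7/8, the partial sums are K=1: 0.8750, K=2: 1.6406.
K = 2 is the first length at which the sum reaches 1.6364.

2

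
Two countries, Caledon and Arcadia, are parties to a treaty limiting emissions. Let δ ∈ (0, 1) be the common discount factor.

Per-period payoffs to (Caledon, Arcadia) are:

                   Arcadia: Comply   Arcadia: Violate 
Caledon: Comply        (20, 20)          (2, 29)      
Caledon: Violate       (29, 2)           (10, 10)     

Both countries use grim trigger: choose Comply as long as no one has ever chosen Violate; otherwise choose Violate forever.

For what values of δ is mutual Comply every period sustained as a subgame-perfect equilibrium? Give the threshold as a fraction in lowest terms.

Under grim trigger the critical discount factor is (T−C)/(T−P) with T = 29, C = 20, P = 10.
δ* = (29−20)/(29−10) = 9/19.

9/19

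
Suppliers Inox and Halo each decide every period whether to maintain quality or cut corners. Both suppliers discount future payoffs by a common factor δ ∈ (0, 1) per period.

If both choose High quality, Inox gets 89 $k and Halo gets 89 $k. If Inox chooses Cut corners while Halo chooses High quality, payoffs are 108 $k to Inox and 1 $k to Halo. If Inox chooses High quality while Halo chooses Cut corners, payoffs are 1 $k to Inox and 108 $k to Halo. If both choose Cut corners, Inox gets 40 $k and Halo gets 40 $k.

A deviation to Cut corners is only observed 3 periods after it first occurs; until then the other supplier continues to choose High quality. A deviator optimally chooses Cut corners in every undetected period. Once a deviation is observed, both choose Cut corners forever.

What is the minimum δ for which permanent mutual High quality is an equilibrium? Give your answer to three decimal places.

Deviating for the 3 undetected periods gains 108−89 = 19 per period over cooperation, then loses 89−40 = 49 per period forever once punishment starts.
Gain: 19(1 + δ + … + δ^2); loss: 49·δ^3/(1−δ).
No profitable deviation ⇔ 19(1−δ^3) ≤ 49·δ^3, i.e. δ^3 ≥ 19/(19+49) = 19/68.
Hence δ ≥ (19/68)^(1/3) ≈ 0.654.

0.654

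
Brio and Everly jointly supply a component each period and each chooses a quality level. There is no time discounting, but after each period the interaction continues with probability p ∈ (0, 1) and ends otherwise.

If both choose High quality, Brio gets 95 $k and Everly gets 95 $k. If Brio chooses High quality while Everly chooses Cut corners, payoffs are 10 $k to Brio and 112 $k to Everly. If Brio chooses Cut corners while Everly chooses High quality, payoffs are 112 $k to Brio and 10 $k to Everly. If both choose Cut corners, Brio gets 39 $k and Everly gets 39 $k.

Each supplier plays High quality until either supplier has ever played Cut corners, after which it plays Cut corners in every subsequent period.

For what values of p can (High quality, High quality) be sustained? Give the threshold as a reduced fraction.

17/73

Expected cooperation value is 95 + p·95 + p²·95 + … = 95/(1−p); deviation gives 112 + p·39/(1−p).
95 ≥ 112(1−p) + 39p ⇒ 73p ≥ 17 ⇒ p ≥ 17/73.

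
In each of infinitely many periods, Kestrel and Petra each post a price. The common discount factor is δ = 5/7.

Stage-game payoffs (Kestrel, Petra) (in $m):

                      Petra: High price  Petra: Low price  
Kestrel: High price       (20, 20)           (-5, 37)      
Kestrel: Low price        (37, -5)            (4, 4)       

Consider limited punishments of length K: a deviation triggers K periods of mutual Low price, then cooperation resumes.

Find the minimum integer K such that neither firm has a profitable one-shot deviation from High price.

2

No profitable deviation requires (20−4)(δ+…+δ^K) ≥ 37−20, i.e. δ+…+δ^K ≥ 17/16 ≈ 1.0625.
With δ = 5/7, the partial sums are K=1: 0.7143, K=2: 1.2245.
K = 2 is the first length at which the sum reaches 1.0625.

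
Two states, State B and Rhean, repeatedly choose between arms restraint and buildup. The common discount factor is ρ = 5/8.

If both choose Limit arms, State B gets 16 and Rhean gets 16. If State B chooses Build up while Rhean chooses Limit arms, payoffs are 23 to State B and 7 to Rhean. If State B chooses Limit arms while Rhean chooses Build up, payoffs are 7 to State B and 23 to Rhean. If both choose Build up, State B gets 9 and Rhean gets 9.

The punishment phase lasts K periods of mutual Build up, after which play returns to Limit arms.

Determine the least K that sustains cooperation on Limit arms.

2

IC: ρ(1−ρ^K)/(1−ρ) ≥ (23−16)/(16−9) = 1.
With ρ = 5/8: need 1 − ρ^K ≥ 1·(1−5/8)/(5/8), i.e. ρ^K ≤ 0.4000.
Since (5/8)^1 = 0.6250 and (5/8)^2 = 0.3906, the smallest such K is 2.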